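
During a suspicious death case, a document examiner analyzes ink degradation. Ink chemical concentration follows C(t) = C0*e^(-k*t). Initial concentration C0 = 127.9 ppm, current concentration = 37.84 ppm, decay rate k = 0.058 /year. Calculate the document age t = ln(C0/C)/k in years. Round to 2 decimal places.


Document age estimation:
C0/C = 127.9 / 37.84 = 3.380021
ln(C0/C) = 1.217882
t = 1.217882 / 0.058 = 21.00 years

21.00


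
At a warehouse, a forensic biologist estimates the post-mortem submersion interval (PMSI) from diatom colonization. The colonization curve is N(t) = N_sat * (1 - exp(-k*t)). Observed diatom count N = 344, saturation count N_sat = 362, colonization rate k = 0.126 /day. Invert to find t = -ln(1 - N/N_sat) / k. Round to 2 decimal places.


PMSI from diatom colonization curve:
N / N_sat = 344 / 362 = 0.950276
1 - N/N_sat = 0.049724
ln(1 - N/N_sat) = -3.001268
t = -ln(1 - N/N_sat) / k = -(-3.001268) / 0.126 = 23.82 days

23.82


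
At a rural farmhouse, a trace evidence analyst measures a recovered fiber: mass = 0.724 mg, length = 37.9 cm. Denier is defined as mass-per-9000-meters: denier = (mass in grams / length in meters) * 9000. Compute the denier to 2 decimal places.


Denier calculation:
Mass in grams = 0.724 mg / 1000 = 0.000724 g
Length in meters = 37.9 cm / 100 = 0.379 m
Linear density = mass / length = 0.000724 / 0.379 = 0.00191029 g/m
Denier = (g/m) * 9000 = 0.00191029 * 9000 = 17.19

17.19


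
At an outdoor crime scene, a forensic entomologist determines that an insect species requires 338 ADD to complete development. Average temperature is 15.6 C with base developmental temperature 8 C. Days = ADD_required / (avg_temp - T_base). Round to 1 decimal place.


Insect development time:
Effective temperature = avg_temp - T_base = 15.6 - 8 = 7.6 C
Days = ADD / effective_temp = 338 / 7.6 = 44.5 days

44.5


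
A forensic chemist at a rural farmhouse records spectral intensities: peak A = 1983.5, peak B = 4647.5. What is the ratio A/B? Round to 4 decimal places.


Spectral peak ratio:
Peak A = 1983.5 counts
Peak B = 4647.5 counts
Ratio = 1983.5 / 4647.5 = 0.4268

0.4268


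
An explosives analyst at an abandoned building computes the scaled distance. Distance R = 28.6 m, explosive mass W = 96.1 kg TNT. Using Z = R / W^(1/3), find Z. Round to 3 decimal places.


Scaled distance calculation:
W^(1/3) = 96.1^(1/3) = 4.580446
Z = R / W^(1/3) = 28.6 / 4.580446
Z = 6.244 m/kg^(1/3)

6.244


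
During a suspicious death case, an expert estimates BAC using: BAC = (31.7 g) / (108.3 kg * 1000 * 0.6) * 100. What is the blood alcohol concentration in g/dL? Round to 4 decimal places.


Applying the Widmark formula:
BAC = (dose_g / (body_wt * 1000 * r)) * 100
Denominator = 108.3 * 1000 * 0.6 = 64980
BAC = (31.7 / 64980) * 100
BAC = 0.0488 g/dL

0.0488


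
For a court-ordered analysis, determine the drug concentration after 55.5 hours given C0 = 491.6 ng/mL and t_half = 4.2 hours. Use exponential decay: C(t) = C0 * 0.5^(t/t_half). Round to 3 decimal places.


Drug concentration decay:
Number of half-lives = t / t_half = 55.5 / 4.2 = 13.214286
Decay factor = 0.5^13.214286 = 0.00010522
C(t) = 491.6 * 0.00010522 = 0.052 ng/mL

0.052


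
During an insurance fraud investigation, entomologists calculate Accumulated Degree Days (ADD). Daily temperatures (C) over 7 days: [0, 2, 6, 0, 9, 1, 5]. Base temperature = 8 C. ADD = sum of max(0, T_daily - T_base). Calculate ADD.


Computing ADD day by day:
Day 1: max(0, 0 - 8) = 0
Day 2: max(0, 2 - 8) = 0
Day 3: max(0, 6 - 8) = 0
Day 4: max(0, 0 - 8) = 0
Day 5: max(0, 9 - 8) = 1
Day 6: max(0, 1 - 8) = 0
Day 7: max(0, 5 - 8) = 0
Total ADD = 1

1


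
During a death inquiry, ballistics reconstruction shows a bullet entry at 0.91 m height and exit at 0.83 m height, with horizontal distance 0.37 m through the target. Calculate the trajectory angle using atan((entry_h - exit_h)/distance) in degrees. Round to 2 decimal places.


Bullet trajectory angle:
Height difference = 0.91 - 0.83 = 0.08 m
angle = atan(0.08 / 0.37)
angle = atan(0.216216)
angle = 12.20 degrees

12.20


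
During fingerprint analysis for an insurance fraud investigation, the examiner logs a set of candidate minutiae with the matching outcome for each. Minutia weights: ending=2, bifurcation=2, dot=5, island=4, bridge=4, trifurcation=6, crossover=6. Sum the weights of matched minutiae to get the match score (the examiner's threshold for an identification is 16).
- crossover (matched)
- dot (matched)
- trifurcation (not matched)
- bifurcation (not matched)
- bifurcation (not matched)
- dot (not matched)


Weighted minutiae match score:
  crossover: matched, +6 (running total 6)
  dot: matched, +5 (running total 11)
  trifurcation: not matched, +0
  bifurcation: not matched, +0
  bifurcation: not matched, +0
  dot: not matched, +0
Total score = 11
Threshold = 16; verdict = inconclusive

11


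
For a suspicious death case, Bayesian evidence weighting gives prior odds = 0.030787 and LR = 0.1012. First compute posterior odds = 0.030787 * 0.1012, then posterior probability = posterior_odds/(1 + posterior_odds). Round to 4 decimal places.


Bayesian evidence evaluation:
Posterior odds = prior_odds * LR = 0.030787 * 0.1012 = 0.003115644
Posterior probability = posterior_odds / (1 + posterior_odds)
= 0.003115644 / (1 + 0.003115644)
= 0.003115644 / 1.003115644
= 0.0031

0.0031


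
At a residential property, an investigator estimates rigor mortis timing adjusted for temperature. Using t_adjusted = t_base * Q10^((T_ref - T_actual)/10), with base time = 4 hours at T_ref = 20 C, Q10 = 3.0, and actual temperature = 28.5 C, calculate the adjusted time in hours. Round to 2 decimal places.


Rigor mortis time adjustment:
Exponent = (T_ref - T_actual) / 10 = (20 - 28.5) / 10 = -0.85
Q10 factor = 3.0^-0.85 = 0.39305
t_adjusted = 4 * 0.39305 = 1.57 hours

1.57


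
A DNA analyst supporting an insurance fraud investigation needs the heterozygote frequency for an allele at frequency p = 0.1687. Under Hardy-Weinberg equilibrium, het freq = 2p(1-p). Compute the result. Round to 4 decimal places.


Hardy-Weinberg heterozygote frequency:
q = 1 - p = 1 - 0.1687 = 0.8313
2pq = 2 * 0.1687 * 0.8313 = 0.2805

0.2805


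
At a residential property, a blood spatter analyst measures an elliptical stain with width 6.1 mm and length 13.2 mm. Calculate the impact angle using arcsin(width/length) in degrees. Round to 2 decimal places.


Blood spatter impact angle calculation:
width / length = 6.1 / 13.2 = 0.462121
angle = arcsin(0.462121)
angle = 27.52 degrees

27.52


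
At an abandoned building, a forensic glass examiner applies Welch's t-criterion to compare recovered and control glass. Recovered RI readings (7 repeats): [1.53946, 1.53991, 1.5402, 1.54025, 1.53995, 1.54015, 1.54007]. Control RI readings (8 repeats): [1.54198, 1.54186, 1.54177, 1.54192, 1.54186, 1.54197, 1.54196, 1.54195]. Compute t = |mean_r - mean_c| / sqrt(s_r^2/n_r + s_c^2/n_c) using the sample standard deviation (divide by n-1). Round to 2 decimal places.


Welch's t-criterion for glass RI comparison:
Recovered mean = sum / n_r = 10.77999 / 7 = 1.5399986
Control mean = sum / n_c = 12.33527 / 8 = 1.5419087
Recovered sample variance s_r^2 = 7.20143e-08
Control sample variance s_c^2 = 5.32679e-09
Welch SE (unpooled) = sqrt(s_r^2/n_r + s_c^2/n_c) = sqrt(1.02878e-08 + 6.65848e-10) = sqrt(1.09536e-08) = 0.000104659
|mean_r - mean_c| = 0.00191018
t = 0.00191018 / 0.000104659 = 18.25

18.25


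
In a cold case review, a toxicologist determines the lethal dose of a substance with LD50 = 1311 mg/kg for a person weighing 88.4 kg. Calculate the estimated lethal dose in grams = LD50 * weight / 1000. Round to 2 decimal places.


Lethal dose calculation:
Lethal dose = LD50 * body_weight / 1000
= 1311 * 88.4 / 1000
= 115892.4 / 1000
= 115.89 g

115.89


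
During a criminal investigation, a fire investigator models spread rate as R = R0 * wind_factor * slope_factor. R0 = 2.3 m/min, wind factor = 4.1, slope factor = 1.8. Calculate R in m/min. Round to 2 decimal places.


Fire spread rate calculation:
R = R0 * wind_factor * slope_factor
= 2.3 * 4.1 * 1.8
= 9.43 * 1.8
= 16.97 m/min

16.97


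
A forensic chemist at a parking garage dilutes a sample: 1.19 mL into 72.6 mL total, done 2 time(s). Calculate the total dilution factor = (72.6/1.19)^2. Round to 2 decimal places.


Dilution factor calculation:
Single dilution = V_total / V_sample = 72.6 / 1.19 ≈ 61.008403
Number of dilutions = 2
Total DF = (72.6 / 1.19)^2 (full precision, rounded at the end) = 3722.03

3722.03


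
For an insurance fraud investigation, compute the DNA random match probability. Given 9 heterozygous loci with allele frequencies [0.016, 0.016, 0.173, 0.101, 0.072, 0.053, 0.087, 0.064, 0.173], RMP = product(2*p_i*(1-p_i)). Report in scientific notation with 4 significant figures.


Computing RMP for 9 loci:
Locus 1: 2 * 0.016 * 0.984 = 0.031488
Locus 2: 2 * 0.016 * 0.984 = 0.031488
Locus 3: 2 * 0.173 * 0.827 = 0.286142
Locus 4: 2 * 0.101 * 0.899 = 0.181598
Locus 5: 2 * 0.072 * 0.928 = 0.133632
Locus 6: 2 * 0.053 * 0.947 = 0.100382
Locus 7: 2 * 0.087 * 0.913 = 0.158862
Locus 8: 2 * 0.064 * 0.936 = 0.119808
Locus 9: 2 * 0.173 * 0.827 = 0.286142
RMP = 3.764e-09

3.764e-09


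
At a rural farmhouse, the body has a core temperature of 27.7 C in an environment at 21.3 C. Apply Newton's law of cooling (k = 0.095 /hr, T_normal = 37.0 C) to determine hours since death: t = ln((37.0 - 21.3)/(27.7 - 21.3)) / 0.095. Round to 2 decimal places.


Using Newton's law of cooling:
t = ln((T_normal - T_ambient) / (T_body - T_ambient)) / k
T_normal - T_ambient = 15.7
T_body - T_ambient = 6.4
Ratio = 2.453125
ln(ratio) = 0.897363
t = 0.897363 / 0.095 = 9.45 hours

9.45


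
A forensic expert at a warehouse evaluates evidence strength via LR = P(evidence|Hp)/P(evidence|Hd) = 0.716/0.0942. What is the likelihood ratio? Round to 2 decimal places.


Likelihood ratio calculation:
LR = P(E|Hp) / P(E|Hd)
LR = 0.716 / 0.0942
LR = 7.60

7.60


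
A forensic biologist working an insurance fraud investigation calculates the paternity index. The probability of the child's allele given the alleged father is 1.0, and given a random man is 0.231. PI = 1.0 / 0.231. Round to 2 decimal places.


Paternity Index calculation:
PI = P(allele|father) / P(allele|random)
PI = 1.0 / 0.231
PI = 4.33

4.33


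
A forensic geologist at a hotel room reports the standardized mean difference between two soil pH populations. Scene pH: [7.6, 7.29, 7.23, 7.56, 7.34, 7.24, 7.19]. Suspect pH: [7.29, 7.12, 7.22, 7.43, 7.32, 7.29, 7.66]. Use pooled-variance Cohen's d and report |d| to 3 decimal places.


Pooled-variance Cohen's d for soil pH comparison:
Scene mean = 51.45 / 7 = 7.35
Suspect mean = 51.33 / 7 = 7.332857
Scene sample variance s_s^2 = 0.027067
Suspect sample variance s_c^2 = 0.029724
Pooled variance = ((n_s-1)*s_s^2 + (n_c-1)*s_c^2) / (n_s + n_c - 2) = 0.028395
Pooled SD = sqrt(0.028395) = 0.168508
Mean difference = 0.017143
|d| = |0.017143| / 0.168508 = 0.102

0.102


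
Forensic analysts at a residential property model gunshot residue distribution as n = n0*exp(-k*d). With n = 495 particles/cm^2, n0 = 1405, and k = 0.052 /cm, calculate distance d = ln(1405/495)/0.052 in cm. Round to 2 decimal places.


GSR distance calculation:
n0/n = 1405 / 495 = 2.838384
ln(n0/n) = 1.043235
d = 1.043235 / 0.052 = 20.06 cm

20.06


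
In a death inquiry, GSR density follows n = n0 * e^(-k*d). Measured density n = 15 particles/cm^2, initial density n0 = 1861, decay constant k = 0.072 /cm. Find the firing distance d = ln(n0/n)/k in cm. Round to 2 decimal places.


GSR distance calculation:
n0/n = 1861 / 15 = 124.066667
ln(n0/n) = 4.820819
d = 4.820819 / 0.072 = 66.96 cm

66.96


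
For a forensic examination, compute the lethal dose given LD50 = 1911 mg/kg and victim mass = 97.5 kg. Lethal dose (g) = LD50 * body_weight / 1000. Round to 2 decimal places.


Lethal dose calculation:
Lethal dose = LD50 * body_weight / 1000
= 1911 * 97.5 / 1000
= 186322.5 / 1000
= 186.32 g

186.32


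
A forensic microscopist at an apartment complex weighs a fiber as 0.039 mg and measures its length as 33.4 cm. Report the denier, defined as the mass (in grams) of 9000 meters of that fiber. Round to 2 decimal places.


Denier calculation:
Mass in grams = 0.039 mg / 1000 = 0.000039 g
Length in meters = 33.4 cm / 100 = 0.334 m
Linear density = mass / length = 0.000039 / 0.334 = 0.00011677 g/m
Denier = (g/m) * 9000 = 0.00011677 * 9000 = 1.05

1.05


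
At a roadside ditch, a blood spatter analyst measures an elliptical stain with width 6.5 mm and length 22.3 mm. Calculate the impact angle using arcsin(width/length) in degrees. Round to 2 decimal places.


Blood spatter impact angle calculation:
width / length = 6.5 / 22.3 = 0.29148
angle = arcsin(0.29148)
angle = 16.95 degrees

16.95


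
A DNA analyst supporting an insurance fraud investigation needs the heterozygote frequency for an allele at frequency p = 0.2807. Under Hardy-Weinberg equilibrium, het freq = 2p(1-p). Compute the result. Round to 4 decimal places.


Hardy-Weinberg heterozygote frequency:
q = 1 - p = 1 - 0.2807 = 0.7193
2pq = 2 * 0.2807 * 0.7193 = 0.4038

0.4038


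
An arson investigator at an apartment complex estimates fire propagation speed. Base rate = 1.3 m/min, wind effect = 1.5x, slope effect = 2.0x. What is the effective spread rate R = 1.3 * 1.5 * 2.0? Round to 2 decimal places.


Fire spread rate calculation:
R = R0 * wind_factor * slope_factor
= 1.3 * 1.5 * 2.0
= 1.95 * 2.0
= 3.90 m/min

3.90


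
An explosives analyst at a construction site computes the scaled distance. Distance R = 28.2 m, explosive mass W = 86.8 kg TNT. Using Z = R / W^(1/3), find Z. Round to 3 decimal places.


Scaled distance calculation:
W^(1/3) = 86.8^(1/3) = 4.42765
Z = R / W^(1/3) = 28.2 / 4.42765
Z = 6.369 m/kg^(1/3)

6.369


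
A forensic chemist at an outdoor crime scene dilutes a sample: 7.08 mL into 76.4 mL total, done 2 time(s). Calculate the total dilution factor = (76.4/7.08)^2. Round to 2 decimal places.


Dilution factor calculation:
Single dilution = V_total / V_sample = 76.4 / 7.08 ≈ 10.79096
Number of dilutions = 2
Total DF = (76.4 / 7.08)^2 (full precision, rounded at the end) = 116.44

116.44


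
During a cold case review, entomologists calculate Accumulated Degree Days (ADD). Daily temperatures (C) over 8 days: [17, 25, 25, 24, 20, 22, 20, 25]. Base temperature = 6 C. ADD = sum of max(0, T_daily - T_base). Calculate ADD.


Computing ADD day by day:
Day 1: max(0, 17 - 6) = 11
Day 2: max(0, 25 - 6) = 19
Day 3: max(0, 25 - 6) = 19
Day 4: max(0, 24 - 6) = 18
Day 5: max(0, 20 - 6) = 14
Day 6: max(0, 22 - 6) = 16
Day 7: max(0, 20 - 6) = 14
Day 8: max(0, 25 - 6) = 19
Total ADD = 130

130


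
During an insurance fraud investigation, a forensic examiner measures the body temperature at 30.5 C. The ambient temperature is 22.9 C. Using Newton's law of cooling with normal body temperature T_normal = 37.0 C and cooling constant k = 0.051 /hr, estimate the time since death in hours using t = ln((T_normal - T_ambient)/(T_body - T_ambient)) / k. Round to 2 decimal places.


Using Newton's law of cooling:
t = ln((T_normal - T_ambient) / (T_body - T_ambient)) / k
T_normal - T_ambient = 14.1
T_body - T_ambient = 7.6
Ratio = 1.855263
ln(ratio) = 0.618026
t = 0.618026 / 0.051 = 12.12 hours

12.12


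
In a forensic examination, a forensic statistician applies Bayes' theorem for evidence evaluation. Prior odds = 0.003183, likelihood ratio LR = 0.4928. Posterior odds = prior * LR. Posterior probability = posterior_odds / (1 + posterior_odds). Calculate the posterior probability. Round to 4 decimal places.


Bayesian evidence evaluation:
Posterior odds = prior_odds * LR = 0.003183 * 0.4928 = 0.001568582
Posterior probability = posterior_odds / (1 + posterior_odds)
= 0.001568582 / (1 + 0.001568582)
= 0.001568582 / 1.001568582
= 0.0016

0.0016


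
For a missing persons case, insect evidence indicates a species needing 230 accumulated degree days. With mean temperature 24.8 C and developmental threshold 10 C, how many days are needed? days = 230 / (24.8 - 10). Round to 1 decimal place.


Insect development time:
Effective temperature = avg_temp - T_base = 24.8 - 10 = 14.8 C
Days = ADD / effective_temp = 230 / 14.8 = 15.5 days

15.5


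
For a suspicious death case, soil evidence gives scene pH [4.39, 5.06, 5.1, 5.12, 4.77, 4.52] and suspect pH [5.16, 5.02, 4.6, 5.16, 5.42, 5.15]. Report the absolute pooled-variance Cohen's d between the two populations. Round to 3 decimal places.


Pooled-variance Cohen's d for soil pH comparison:
Scene mean = 28.96 / 6 = 4.826667
Suspect mean = 30.51 / 6 = 5.085
Scene sample variance s_s^2 = 0.100627
Suspect sample variance s_c^2 = 0.07343
Pooled variance = ((n_s-1)*s_s^2 + (n_c-1)*s_c^2) / (n_s + n_c - 2) = 0.087028
Pooled SD = sqrt(0.087028) = 0.295005
Mean difference = -0.258333
|d| = |-0.258333| / 0.295005 = 0.876

0.876


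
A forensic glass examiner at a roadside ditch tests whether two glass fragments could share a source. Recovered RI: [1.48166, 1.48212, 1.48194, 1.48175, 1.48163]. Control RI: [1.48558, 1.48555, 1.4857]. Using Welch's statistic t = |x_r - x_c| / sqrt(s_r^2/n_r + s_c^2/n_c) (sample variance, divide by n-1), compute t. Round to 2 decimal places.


Welch's t-criterion for glass RI comparison:
Recovered mean = sum / n_r = 7.4091 / 5 = 1.48182
Control mean = sum / n_c = 4.45683 / 3 = 1.48561
Recovered sample variance s_r^2 = 4.275e-08
Control sample variance s_c^2 = 6.3e-09
Welch SE (unpooled) = sqrt(s_r^2/n_r + s_c^2/n_c) = sqrt(8.55e-09 + 2.1e-09) = sqrt(1.065e-08) = 0.000103199
|mean_r - mean_c| = 0.00379
t = 0.00379 / 0.000103199 = 36.73

36.73


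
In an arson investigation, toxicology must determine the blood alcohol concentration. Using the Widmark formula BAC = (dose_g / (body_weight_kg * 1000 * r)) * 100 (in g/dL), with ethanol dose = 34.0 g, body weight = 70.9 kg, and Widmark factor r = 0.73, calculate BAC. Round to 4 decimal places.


Applying the Widmark formula:
BAC = (dose_g / (body_wt * 1000 * r)) * 100
Denominator = 70.9 * 1000 * 0.73 = 51757
BAC = (34.0 / 51757) * 100
BAC = 0.0657 g/dL

0.0657


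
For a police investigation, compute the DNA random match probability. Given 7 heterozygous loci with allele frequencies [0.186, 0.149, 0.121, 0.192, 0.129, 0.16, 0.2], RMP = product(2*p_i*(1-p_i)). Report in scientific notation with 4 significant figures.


Computing RMP for 7 loci:
Locus 1: 2 * 0.186 * 0.814 = 0.302808
Locus 2: 2 * 0.149 * 0.851 = 0.253598
Locus 3: 2 * 0.121 * 0.879 = 0.212718
Locus 4: 2 * 0.192 * 0.808 = 0.310272
Locus 5: 2 * 0.129 * 0.871 = 0.224718
Locus 6: 2 * 0.16 * 0.84 = 0.2688
Locus 7: 2 * 0.2 * 0.8 = 0.32
RMP = 9.797e-05

9.797e-05


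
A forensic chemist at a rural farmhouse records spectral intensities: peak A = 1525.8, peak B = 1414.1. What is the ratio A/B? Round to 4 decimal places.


Spectral peak ratio:
Peak A = 1525.8 counts
Peak B = 1414.1 counts
Ratio = 1525.8 / 1414.1 = 1.0790

1.0790


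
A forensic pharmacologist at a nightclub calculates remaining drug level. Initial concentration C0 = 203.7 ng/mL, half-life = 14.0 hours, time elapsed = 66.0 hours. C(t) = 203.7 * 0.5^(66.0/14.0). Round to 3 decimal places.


Drug concentration decay:
Number of half-lives = t / t_half = 66.0 / 14.0 = 4.714286
Decay factor = 0.5^4.714286 = 0.03809417
C(t) = 203.7 * 0.03809417 = 7.760 ng/mL

7.760


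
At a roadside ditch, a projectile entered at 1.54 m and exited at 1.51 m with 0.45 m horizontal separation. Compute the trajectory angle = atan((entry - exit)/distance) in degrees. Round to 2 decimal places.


Bullet trajectory angle:
Height difference = 1.54 - 1.51 = 0.03 m
angle = atan(0.03 / 0.45)
angle = atan(0.066667)
angle = 3.81 degrees

3.81


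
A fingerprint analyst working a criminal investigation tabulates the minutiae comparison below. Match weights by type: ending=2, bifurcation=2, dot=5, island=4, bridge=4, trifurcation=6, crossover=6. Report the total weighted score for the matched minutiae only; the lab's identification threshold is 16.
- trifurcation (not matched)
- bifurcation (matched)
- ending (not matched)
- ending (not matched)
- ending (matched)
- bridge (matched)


Weighted minutiae match score:
  trifurcation: not matched, +0
  bifurcation: matched, +2 (running total 2)
  ending: not matched, +0
  ending: not matched, +0
  ending: matched, +2 (running total 4)
  bridge: matched, +4 (running total 8)
Total score = 8
Threshold = 16; verdict = inconclusive

8


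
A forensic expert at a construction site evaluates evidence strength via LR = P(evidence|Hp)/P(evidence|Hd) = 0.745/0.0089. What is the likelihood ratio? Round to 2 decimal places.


Likelihood ratio calculation:
LR = P(E|Hp) / P(E|Hd)
LR = 0.745 / 0.0089
LR = 83.71

83.71


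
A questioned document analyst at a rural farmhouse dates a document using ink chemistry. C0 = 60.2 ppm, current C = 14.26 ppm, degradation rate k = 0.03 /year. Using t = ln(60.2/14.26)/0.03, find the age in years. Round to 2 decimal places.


Document age estimation:
C0/C = 60.2 / 14.26 = 4.221599
ln(C0/C) = 1.440214
t = 1.440214 / 0.03 = 48.01 years

48.01


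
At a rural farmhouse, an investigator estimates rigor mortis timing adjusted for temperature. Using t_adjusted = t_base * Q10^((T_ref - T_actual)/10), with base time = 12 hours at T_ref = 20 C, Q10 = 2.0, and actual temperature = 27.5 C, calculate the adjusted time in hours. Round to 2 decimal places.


Rigor mortis time adjustment:
Exponent = (T_ref - T_actual) / 10 = (20 - 27.5) / 10 = -0.75
Q10 factor = 2.0^-0.75 = 0.5946
t_adjusted = 12 * 0.5946 = 7.14 hours

7.14


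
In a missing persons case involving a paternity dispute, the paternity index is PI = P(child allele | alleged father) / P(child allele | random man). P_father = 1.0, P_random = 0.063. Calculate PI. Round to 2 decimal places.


Paternity Index calculation:
PI = P(allele|father) / P(allele|random)
PI = 1.0 / 0.063
PI = 15.87

15.87


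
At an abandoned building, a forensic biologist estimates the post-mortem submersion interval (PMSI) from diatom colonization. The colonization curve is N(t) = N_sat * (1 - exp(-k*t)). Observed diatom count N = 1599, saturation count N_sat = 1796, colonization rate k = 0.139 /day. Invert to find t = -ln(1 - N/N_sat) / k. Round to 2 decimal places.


PMSI from diatom colonization curve:
N / N_sat = 1599 / 1796 = 0.890312
1 - N/N_sat = 0.109688
ln(1 - N/N_sat) = -2.210115
t = -ln(1 - N/N_sat) / k = -(-2.210115) / 0.139 = 15.90 days

15.90


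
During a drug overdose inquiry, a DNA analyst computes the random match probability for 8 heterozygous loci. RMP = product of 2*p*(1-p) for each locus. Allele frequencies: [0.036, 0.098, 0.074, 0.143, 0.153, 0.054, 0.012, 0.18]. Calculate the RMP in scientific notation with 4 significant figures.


Computing RMP for 8 loci:
Locus 1: 2 * 0.036 * 0.964 = 0.069408
Locus 2: 2 * 0.098 * 0.902 = 0.176792
Locus 3: 2 * 0.074 * 0.926 = 0.137048
Locus 4: 2 * 0.143 * 0.857 = 0.245102
Locus 5: 2 * 0.153 * 0.847 = 0.259182
Locus 6: 2 * 0.054 * 0.946 = 0.102168
Locus 7: 2 * 0.012 * 0.988 = 0.023712
Locus 8: 2 * 0.18 * 0.82 = 0.2952
RMP = 7.640e-08

7.640e-08


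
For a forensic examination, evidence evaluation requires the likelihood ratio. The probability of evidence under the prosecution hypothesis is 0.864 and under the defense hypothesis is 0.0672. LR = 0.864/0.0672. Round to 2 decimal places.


Likelihood ratio calculation:
LR = P(E|Hp) / P(E|Hd)
LR = 0.864 / 0.0672
LR = 12.86

12.86


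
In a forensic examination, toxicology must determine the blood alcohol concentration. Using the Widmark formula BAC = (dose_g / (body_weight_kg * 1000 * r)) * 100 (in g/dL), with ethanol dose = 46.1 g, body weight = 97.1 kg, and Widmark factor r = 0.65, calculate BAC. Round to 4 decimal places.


Applying the Widmark formula:
BAC = (dose_g / (body_wt * 1000 * r)) * 100
Denominator = 97.1 * 1000 * 0.65 = 63115
BAC = (46.1 / 63115) * 100
BAC = 0.0730 g/dL

0.0730


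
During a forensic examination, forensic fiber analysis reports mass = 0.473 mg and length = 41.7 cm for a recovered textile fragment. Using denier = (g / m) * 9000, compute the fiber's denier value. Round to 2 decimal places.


Denier calculation:
Mass in grams = 0.473 mg / 1000 = 0.000473 g
Length in meters = 41.7 cm / 100 = 0.417 m
Linear density = mass / length = 0.000473 / 0.417 = 0.00113429 g/m
Denier = (g/m) * 9000 = 0.00113429 * 9000 = 10.21

10.21


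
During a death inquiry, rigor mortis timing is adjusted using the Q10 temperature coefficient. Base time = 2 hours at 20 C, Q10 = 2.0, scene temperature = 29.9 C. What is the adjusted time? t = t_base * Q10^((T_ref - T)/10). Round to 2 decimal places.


Rigor mortis time adjustment:
Exponent = (T_ref - T_actual) / 10 = (20 - 29.9) / 10 = -0.99
Q10 factor = 2.0^-0.99 = 0.50348
t_adjusted = 2 * 0.50348 = 1.01 hours

1.01


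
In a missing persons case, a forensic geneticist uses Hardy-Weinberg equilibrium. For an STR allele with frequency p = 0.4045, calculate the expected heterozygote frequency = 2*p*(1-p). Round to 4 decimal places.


Hardy-Weinberg heterozygote frequency:
q = 1 - p = 1 - 0.4045 = 0.5955
2pq = 2 * 0.4045 * 0.5955 = 0.4818

0.4818


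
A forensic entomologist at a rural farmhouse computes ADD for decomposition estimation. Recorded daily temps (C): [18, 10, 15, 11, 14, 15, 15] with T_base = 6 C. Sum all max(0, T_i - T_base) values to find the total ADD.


Computing ADD day by day:
Day 1: max(0, 18 - 6) = 12
Day 2: max(0, 10 - 6) = 4
Day 3: max(0, 15 - 6) = 9
Day 4: max(0, 11 - 6) = 5
Day 5: max(0, 14 - 6) = 8
Day 6: max(0, 15 - 6) = 9
Day 7: max(0, 15 - 6) = 9
Total ADD = 56

56


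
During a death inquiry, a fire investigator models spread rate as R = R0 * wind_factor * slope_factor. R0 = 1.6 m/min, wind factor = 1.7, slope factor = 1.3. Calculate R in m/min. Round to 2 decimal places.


Fire spread rate calculation:
R = R0 * wind_factor * slope_factor
= 1.6 * 1.7 * 1.3
= 2.72 * 1.3
= 3.54 m/min

3.54


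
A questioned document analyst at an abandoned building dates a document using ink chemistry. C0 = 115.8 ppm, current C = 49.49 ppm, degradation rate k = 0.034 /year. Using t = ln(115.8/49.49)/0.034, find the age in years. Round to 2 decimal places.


Document age estimation:
C0/C = 115.8 / 49.49 = 2.339867
ln(C0/C) = 0.850094
t = 0.850094 / 0.034 = 25.00 years

25.00


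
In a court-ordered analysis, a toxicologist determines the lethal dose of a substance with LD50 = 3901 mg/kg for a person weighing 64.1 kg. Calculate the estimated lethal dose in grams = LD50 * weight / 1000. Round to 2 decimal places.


Lethal dose calculation:
Lethal dose = LD50 * body_weight / 1000
= 3901 * 64.1 / 1000
= 250054.1 / 1000
= 250.05 g

250.05


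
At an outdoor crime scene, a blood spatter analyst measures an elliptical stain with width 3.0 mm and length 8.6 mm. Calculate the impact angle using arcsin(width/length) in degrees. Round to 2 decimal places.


Blood spatter impact angle calculation:
width / length = 3.0 / 8.6 = 0.348837
angle = arcsin(0.348837)
angle = 20.42 degrees

20.42


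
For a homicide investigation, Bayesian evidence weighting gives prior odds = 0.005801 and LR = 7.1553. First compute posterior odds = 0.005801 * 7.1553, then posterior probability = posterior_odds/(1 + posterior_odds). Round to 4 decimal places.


Bayesian evidence evaluation:
Posterior odds = prior_odds * LR = 0.005801 * 7.1553 = 0.0415079
Posterior probability = posterior_odds / (1 + posterior_odds)
= 0.0415079 / (1 + 0.0415079)
= 0.0415079 / 1.0415079
= 0.0399

0.0399


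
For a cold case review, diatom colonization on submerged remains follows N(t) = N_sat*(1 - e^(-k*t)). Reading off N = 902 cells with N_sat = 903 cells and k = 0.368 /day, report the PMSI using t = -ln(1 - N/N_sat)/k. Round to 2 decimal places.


PMSI from diatom colonization curve:
N / N_sat = 902 / 903 = 0.998893
1 - N/N_sat = 0.001107
ln(1 - N/N_sat) = -6.806102
t = -ln(1 - N/N_sat) / k = -(-6.806102) / 0.368 = 18.49 days

18.49


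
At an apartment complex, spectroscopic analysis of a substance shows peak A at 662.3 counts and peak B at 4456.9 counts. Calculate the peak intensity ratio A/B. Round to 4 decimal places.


Spectral peak ratio:
Peak A = 662.3 counts
Peak B = 4456.9 counts
Ratio = 662.3 / 4456.9 = 0.1486

0.1486


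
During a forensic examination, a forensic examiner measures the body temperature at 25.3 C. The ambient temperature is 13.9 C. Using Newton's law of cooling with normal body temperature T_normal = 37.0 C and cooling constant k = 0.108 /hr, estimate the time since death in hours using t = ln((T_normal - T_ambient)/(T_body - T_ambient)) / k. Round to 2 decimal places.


Using Newton's law of cooling:
t = ln((T_normal - T_ambient) / (T_body - T_ambient)) / k
T_normal - T_ambient = 23.1
T_body - T_ambient = 11.4
Ratio = 2.026316
ln(ratio) = 0.706219
t = 0.706219 / 0.108 = 6.54 hours

6.54


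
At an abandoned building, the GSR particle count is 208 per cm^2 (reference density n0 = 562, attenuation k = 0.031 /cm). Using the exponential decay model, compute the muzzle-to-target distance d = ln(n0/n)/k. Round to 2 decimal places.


GSR distance calculation:
n0/n = 562 / 208 = 2.701923
ln(n0/n) = 0.993964
d = 0.993964 / 0.031 = 32.06 cm

32.06


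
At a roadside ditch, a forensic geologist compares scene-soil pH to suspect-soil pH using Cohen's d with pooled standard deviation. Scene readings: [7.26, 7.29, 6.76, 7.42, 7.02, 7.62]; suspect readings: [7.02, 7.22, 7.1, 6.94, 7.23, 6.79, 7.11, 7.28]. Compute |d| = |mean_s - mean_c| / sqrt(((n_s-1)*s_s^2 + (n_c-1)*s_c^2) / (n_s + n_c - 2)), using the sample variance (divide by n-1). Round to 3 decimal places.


Pooled-variance Cohen's d for soil pH comparison:
Scene mean = 43.37 / 6 = 7.228333
Suspect mean = 56.69 / 8 = 7.08625
Scene sample variance s_s^2 = 0.091537
Suspect sample variance s_c^2 = 0.027198
Pooled variance = ((n_s-1)*s_s^2 + (n_c-1)*s_c^2) / (n_s + n_c - 2) = 0.054006
Pooled SD = sqrt(0.054006) = 0.232392
Mean difference = 0.142083
|d| = |0.142083| / 0.232392 = 0.611

0.611


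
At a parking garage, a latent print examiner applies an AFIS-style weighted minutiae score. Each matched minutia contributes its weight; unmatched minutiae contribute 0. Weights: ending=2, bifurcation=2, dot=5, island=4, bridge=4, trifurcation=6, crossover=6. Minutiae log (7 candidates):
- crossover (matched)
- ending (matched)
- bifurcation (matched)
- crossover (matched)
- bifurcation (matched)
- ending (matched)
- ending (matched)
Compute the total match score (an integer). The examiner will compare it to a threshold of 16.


Weighted minutiae match score:
  crossover: matched, +6 (running total 6)
  ending: matched, +2 (running total 8)
  bifurcation: matched, +2 (running total 10)
  crossover: matched, +6 (running total 16)
  bifurcation: matched, +2 (running total 18)
  ending: matched, +2 (running total 20)
  ending: matched, +2 (running total 22)
Total score = 22
Threshold = 16; verdict = identification

22


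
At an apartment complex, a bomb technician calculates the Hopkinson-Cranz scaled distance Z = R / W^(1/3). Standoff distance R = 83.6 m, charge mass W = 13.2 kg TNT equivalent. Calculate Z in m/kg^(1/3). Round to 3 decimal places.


Scaled distance calculation:
W^(1/3) = 13.2^(1/3) = 2.363332
Z = R / W^(1/3) = 83.6 / 2.363332
Z = 35.374 m/kg^(1/3)

35.374


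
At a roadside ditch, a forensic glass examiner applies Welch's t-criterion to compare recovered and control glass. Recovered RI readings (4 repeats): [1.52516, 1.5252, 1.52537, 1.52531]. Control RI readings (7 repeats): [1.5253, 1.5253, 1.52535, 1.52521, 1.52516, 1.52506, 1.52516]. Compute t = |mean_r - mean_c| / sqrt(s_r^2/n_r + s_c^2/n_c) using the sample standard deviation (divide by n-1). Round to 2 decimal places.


Welch's t-criterion for glass RI comparison:
Recovered mean = sum / n_r = 6.10104 / 4 = 1.52526
Control mean = sum / n_c = 10.67654 / 7 = 1.52522
Recovered sample variance s_r^2 = 9.4e-09
Control sample variance s_c^2 = 1.04333e-08
Welch SE (unpooled) = sqrt(s_r^2/n_r + s_c^2/n_c) = sqrt(2.35e-09 + 1.49048e-09) = sqrt(3.84048e-09) = 6.19716e-05
|mean_r - mean_c| = 4e-05
t = 4e-05 / 6.19716e-05 = 0.65

0.65


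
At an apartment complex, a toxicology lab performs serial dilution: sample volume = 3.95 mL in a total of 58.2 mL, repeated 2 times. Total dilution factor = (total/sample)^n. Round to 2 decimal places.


Dilution factor calculation:
Single dilution = V_total / V_sample = 58.2 / 3.95 ≈ 14.734177
Number of dilutions = 2
Total DF = (58.2 / 3.95)^2 (full precision, rounded at the end) = 217.10

217.10


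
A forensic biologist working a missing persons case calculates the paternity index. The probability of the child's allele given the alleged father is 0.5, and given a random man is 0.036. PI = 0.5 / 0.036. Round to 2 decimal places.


Paternity Index calculation:
PI = P(allele|father) / P(allele|random)
PI = 0.5 / 0.036
PI = 13.89

13.89


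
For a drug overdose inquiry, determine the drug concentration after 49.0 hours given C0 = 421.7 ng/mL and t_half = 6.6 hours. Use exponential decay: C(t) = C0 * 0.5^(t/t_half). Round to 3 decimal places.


Drug concentration decay:
Number of half-lives = t / t_half = 49.0 / 6.6 = 7.424242
Decay factor = 0.5^7.424242 = 0.00582211
C(t) = 421.7 * 0.00582211 = 2.455 ng/mL

2.455


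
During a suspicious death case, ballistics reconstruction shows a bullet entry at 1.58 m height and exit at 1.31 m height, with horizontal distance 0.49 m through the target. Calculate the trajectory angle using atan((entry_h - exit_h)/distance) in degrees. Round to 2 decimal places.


Bullet trajectory angle:
Height difference = 1.58 - 1.31 = 0.27 m
angle = atan(0.27 / 0.49)
angle = atan(0.55102)
angle = 28.86 degrees

28.86


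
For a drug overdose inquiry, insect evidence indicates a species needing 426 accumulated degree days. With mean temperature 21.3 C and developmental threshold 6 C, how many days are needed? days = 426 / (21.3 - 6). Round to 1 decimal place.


Insect development time:
Effective temperature = avg_temp - T_base = 21.3 - 6 = 15.3 C
Days = ADD / effective_temp = 426 / 15.3 = 27.8 days

27.8


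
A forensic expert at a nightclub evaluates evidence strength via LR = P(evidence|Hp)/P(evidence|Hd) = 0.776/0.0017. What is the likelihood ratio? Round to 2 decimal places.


Likelihood ratio calculation:
LR = P(E|Hp) / P(E|Hd)
LR = 0.776 / 0.0017
LR = 456.47

456.47


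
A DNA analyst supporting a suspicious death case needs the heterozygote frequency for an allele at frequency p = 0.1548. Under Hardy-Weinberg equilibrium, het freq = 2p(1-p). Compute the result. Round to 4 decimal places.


Hardy-Weinberg heterozygote frequency:
q = 1 - p = 1 - 0.1548 = 0.8452
2pq = 2 * 0.1548 * 0.8452 = 0.2617

0.2617


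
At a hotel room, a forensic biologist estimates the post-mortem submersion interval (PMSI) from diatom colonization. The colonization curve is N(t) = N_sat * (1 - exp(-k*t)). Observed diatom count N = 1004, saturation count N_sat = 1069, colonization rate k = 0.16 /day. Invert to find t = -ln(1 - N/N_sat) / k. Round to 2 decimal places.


PMSI from diatom colonization curve:
N / N_sat = 1004 / 1069 = 0.939196
1 - N/N_sat = 0.060804
ln(1 - N/N_sat) = -2.8001
t = -ln(1 - N/N_sat) / k = -(-2.8001) / 0.16 = 17.50 days

17.50


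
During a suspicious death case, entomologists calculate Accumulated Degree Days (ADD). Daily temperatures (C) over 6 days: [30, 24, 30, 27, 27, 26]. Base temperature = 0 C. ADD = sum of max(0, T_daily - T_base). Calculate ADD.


Computing ADD day by day:
Day 1: max(0, 30 - 0) = 30
Day 2: max(0, 24 - 0) = 24
Day 3: max(0, 30 - 0) = 30
Day 4: max(0, 27 - 0) = 27
Day 5: max(0, 27 - 0) = 27
Day 6: max(0, 26 - 0) = 26
Total ADD = 164

164


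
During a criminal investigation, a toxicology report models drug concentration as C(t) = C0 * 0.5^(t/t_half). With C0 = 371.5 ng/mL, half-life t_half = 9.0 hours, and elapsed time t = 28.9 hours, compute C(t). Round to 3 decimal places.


Drug concentration decay:
Number of half-lives = t / t_half = 28.9 / 9.0 = 3.211111
Decay factor = 0.5^3.211111 = 0.10798396
C(t) = 371.5 * 0.10798396 = 40.116 ng/mL

40.116


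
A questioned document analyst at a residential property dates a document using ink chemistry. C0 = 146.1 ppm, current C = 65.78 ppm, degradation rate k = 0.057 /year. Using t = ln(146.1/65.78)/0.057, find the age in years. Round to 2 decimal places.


Document age estimation:
C0/C = 146.1 / 65.78 = 2.22104
ln(C0/C) = 0.797976
t = 0.797976 / 0.057 = 14.00 years

14.00


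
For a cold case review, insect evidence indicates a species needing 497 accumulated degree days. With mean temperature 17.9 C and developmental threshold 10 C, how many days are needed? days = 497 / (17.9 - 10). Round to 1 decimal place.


Insect development time:
Effective temperature = avg_temp - T_base = 17.9 - 10 = 7.9 C
Days = ADD / effective_temp = 497 / 7.9 = 62.9 days

62.9


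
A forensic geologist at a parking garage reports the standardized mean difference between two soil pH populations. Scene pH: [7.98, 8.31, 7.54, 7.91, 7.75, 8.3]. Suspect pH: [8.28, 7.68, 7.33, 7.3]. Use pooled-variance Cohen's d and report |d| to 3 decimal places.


Pooled-variance Cohen's d for soil pH comparison:
Scene mean = 47.79 / 6 = 7.965
Suspect mean = 30.59 / 4 = 7.6475
Scene sample variance s_s^2 = 0.09227
Suspect sample variance s_c^2 = 0.207558
Pooled variance = ((n_s-1)*s_s^2 + (n_c-1)*s_c^2) / (n_s + n_c - 2) = 0.135503
Pooled SD = sqrt(0.135503) = 0.368107
Mean difference = 0.3175
|d| = |0.3175| / 0.368107 = 0.863

0.863


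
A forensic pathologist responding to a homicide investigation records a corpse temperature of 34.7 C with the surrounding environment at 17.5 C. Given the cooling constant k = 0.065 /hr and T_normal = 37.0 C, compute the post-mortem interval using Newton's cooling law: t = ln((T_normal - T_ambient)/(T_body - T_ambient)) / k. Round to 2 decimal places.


Using Newton's law of cooling:
t = ln((T_normal - T_ambient) / (T_body - T_ambient)) / k
T_normal - T_ambient = 19.5
T_body - T_ambient = 17.2
Ratio = 1.133721
ln(ratio) = 0.125505
t = 0.125505 / 0.065 = 1.93 hours

1.93


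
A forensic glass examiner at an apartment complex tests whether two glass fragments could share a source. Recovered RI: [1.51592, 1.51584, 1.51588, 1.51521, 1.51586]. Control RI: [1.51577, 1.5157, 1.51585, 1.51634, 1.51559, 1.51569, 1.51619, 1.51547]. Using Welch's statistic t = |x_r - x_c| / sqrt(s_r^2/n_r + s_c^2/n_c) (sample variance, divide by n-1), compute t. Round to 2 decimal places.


Welch's t-criterion for glass RI comparison:
Recovered mean = sum / n_r = 7.57871 / 5 = 1.515742
Control mean = sum / n_c = 12.1266 / 8 = 1.515825
Recovered sample variance s_r^2 = 8.932e-08
Control sample variance s_c^2 = 8.81714e-08
Welch SE (unpooled) = sqrt(s_r^2/n_r + s_c^2/n_c) = sqrt(1.7864e-08 + 1.10214e-08) = sqrt(2.88854e-08) = 0.000169957
|mean_r - mean_c| = 8.3e-05
t = 8.3e-05 / 0.000169957 = 0.49

0.49


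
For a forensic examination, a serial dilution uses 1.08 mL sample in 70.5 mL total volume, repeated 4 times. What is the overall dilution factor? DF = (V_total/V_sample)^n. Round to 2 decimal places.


Dilution factor calculation:
Single dilution = V_total / V_sample = 70.5 / 1.08 ≈ 65.277778
Number of dilutions = 4
Total DF = (70.5 / 1.08)^4 (full precision, rounded at the end) = 18157725.49

18157725.49


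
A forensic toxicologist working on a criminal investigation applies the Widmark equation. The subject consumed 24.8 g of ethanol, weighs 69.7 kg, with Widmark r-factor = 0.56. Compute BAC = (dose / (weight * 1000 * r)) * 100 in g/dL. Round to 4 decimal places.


Applying the Widmark formula:
BAC = (dose_g / (body_wt * 1000 * r)) * 100
Denominator = 69.7 * 1000 * 0.56 = 39032
BAC = (24.8 / 39032) * 100
BAC = 0.0635 g/dL

0.0635
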